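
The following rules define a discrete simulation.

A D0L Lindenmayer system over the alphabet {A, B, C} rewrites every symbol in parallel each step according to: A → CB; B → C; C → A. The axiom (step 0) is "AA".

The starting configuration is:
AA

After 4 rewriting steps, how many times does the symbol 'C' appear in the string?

4

k=0  AA
k=1  CBCB
k=2  ACAC
k=3  CBACBA
k=4  ACCBACCB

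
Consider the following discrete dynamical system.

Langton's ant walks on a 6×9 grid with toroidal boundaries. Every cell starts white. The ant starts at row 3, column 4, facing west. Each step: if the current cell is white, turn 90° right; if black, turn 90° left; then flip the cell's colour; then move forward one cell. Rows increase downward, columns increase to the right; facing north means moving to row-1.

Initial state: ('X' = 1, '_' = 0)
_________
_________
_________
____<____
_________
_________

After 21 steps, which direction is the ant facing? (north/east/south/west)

step 0: _________
_________
_________
____<____
_________
_________
step 1: _________
_________
____^____
____X____
_________
_________
step 2: _________
_________
____X>___
____X____
_________
_________
step 3: _________
_________
____XX___
____Xv___
_________
_________
step 4: _________
_________
____XX___
____<X___
_________
_________
step 5: _________
_________
____XX___
_____X___
____v____
_________
step 6: _________
_________
____XX___
_____X___
___<X____
_________
step 7: _________
_________
____XX___
___^_X___
___XX____
_________
step 8: _________
_________
____XX___
___X>X___
___XX____
_________
step 9: _________
_________
____XX___
___XXX___
___Xv____
_________
step 10: _________
_________
____XX___
___XXX___
___X_>___
_________
step 11: _________
_________
____XX___
___XXX___
___X_X___
_____v___
step 12: _________
_________
____XX___
___XXX___
___X_X___
____<X___
step 13: _________
_________
____XX___
___XXX___
___X^X___
____XX___
step 14: _________
_________
____XX___
___XXX___
___XX>___
____XX___
step 15: _________
_________
____XX___
___XX^___
___XX____
____XX___
step 16: _________
_________
____XX___
___X<____
___XX____
____XX___
step 17: _________
_________
____XX___
___X_____
___Xv____
____XX___
step 18: _________
_________
____XX___
___X_____
___X_>___
____XX___
step 19: _________
_________
____XX___
___X_____
___X_X___
____Xv___
step 20: _________
_________
____XX___
___X_____
___X_X___
____X_>__
step 21: ______v__
_________
____XX___
___X_____
___X_X___
____X_X__

south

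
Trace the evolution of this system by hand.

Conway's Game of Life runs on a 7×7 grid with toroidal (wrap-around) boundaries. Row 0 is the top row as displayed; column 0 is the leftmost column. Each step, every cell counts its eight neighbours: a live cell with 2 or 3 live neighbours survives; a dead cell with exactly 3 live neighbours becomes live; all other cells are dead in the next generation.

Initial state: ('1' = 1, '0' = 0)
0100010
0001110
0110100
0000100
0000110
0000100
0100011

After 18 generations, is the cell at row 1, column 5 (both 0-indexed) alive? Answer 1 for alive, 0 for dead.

step 0: 0100010
0001110
0110100
0000100
0000110
0000100
0100011
step 1: 1010000
0101010
0010000
0000100
0001110
0000101
1000111
step 2: 1011000
0101000
0011100
0000110
0001000
1000000
1101100
step 3: 1000000
0100000
0010010
0010010
0000100
1111100
1001101
step 4: 1100001
0100000
0110000
0001110
0000110
1110001
0000111
step 5: 0100001
0000000
0111100
0011010
1110000
1101000
0010000
step 6: 0000000
1101000
0100100
1000000
1000101
1001000
0010000
step 7: 0110000
1110000
0110000
1100011
1100001
1101001
0000000
step 8: 1010000
1001000
0000000
0000010
0000000
0110001
0000000
step 9: 0100000
0100000
0000000
0000000
0000000
0000000
1010000
step 10: 1110000
0000000
0000000
0000000
0000000
0000000
0100000
step 11: 1110000
0100000
0000000
0000000
0000000
0000000
1110000
step 12: 0000000
1110000
0000000
0000000
0000000
0100000
1010000
step 13: 1010000
0100000
0100000
0000000
0000000
0100000
0100000
step 14: 1010000
1110000
0000000
0000000
0000000
0000000
1110000
step 15: 0001001
1010000
0100000
0000000
0000000
0100000
1010000
step 16: 1011001
1110000
0100000
0000000
0000000
0100000
1110000
step 17: 0001001
0001001
1110000
0000000
0000000
1110000
0001001
step 18: 1011111
0101001
1110000
0100000
0100000
1110000
0101001

0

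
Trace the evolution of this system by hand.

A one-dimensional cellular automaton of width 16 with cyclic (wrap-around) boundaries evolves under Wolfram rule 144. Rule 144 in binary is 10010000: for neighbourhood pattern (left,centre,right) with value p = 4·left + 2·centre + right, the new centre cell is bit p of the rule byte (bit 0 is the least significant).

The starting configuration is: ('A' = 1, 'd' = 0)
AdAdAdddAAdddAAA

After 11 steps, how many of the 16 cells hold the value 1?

k=0  AdAdAdddAAdddAAA
k=1  dddddAddddAdddAA
k=2  AdddddAddddAdddd
k=3  dAdddddAddddAddd
k=4  ddAdddddAddddAdd
k=5  dddAdddddAddddAd
k=6  ddddAdddddAddddA
k=7  AddddAdddddAdddd
k=8  dAddddAdddddAddd
k=9  ddAddddAdddddAdd
k=10  dddAddddAdddddAd
k=11  ddddAddddAdddddA

3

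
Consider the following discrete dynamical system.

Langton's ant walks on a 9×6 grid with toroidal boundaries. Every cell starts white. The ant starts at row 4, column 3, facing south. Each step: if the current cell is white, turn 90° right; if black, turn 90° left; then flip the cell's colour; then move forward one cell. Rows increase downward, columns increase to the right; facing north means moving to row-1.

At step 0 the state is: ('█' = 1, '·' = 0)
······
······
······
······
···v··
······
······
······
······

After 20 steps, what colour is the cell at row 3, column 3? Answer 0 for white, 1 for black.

0

[0] ······
······
······
······
···v··
······
······
······
······
[1] ······
······
······
······
··<█··
······
······
······
······
[2] ······
······
······
··^···
··██··
······
······
······
······
[3] ······
······
······
··█>··
··██··
······
······
······
······
[4] ······
······
······
··██··
··█v··
······
······
······
······
[5] ······
······
······
··██··
··█·>·
······
······
······
······
[6] ······
······
······
··██··
··█·█·
····v·
······
······
······
[7] ······
······
······
··██··
··█·█·
···<█·
······
······
······
[8] ······
······
······
··██··
··█^█·
···██·
······
······
······
[9] ······
······
······
··██··
··██>·
···██·
······
······
······
[10] ······
······
······
··██^·
··██··
···██·
······
······
······
[11] ······
······
······
··███>
··██··
···██·
······
······
······
[12] ······
······
······
··████
··██·v
···██·
······
······
······
[13] ······
······
······
··████
··██<█
···██·
······
······
······
[14] ······
······
······
··██^█
··████
···██·
······
······
······
[15] ······
······
······
··█<·█
··████
···██·
······
······
······
[16] ······
······
······
··█··█
··█v██
···██·
······
······
······
[17] ······
······
······
··█··█
··█·>█
···██·
······
······
······
[18] ······
······
······
··█·^█
··█··█
···██·
······
······
······
[19] ······
······
······
··█·█>
··█··█
···██·
······
······
······
[20] ······
······
·····^
··█·█·
··█··█
···██·
······
······
······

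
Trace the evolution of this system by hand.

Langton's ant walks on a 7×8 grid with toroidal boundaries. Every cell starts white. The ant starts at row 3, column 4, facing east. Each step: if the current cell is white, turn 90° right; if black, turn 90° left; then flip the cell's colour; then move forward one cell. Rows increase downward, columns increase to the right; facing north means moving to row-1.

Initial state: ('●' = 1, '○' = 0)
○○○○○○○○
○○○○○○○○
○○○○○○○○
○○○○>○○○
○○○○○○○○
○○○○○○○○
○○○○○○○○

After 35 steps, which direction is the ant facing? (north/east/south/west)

south

0) ○○○○○○○○
○○○○○○○○
○○○○○○○○
○○○○>○○○
○○○○○○○○
○○○○○○○○
○○○○○○○○
1) ○○○○○○○○
○○○○○○○○
○○○○○○○○
○○○○●○○○
○○○○v○○○
○○○○○○○○
○○○○○○○○
2) ○○○○○○○○
○○○○○○○○
○○○○○○○○
○○○○●○○○
○○○<●○○○
○○○○○○○○
○○○○○○○○
3) ○○○○○○○○
○○○○○○○○
○○○○○○○○
○○○^●○○○
○○○●●○○○
○○○○○○○○
○○○○○○○○
4) ○○○○○○○○
○○○○○○○○
○○○○○○○○
○○○●>○○○
○○○●●○○○
○○○○○○○○
○○○○○○○○
5) ○○○○○○○○
○○○○○○○○
○○○○^○○○
○○○●○○○○
○○○●●○○○
○○○○○○○○
○○○○○○○○
6) ○○○○○○○○
○○○○○○○○
○○○○●>○○
○○○●○○○○
○○○●●○○○
○○○○○○○○
○○○○○○○○
7) ○○○○○○○○
○○○○○○○○
○○○○●●○○
○○○●○v○○
○○○●●○○○
○○○○○○○○
○○○○○○○○
8) ○○○○○○○○
○○○○○○○○
○○○○●●○○
○○○●<●○○
○○○●●○○○
○○○○○○○○
○○○○○○○○
9) ○○○○○○○○
○○○○○○○○
○○○○^●○○
○○○●●●○○
○○○●●○○○
○○○○○○○○
○○○○○○○○
10) ○○○○○○○○
○○○○○○○○
○○○<○●○○
○○○●●●○○
○○○●●○○○
○○○○○○○○
○○○○○○○○
11) ○○○○○○○○
○○○^○○○○
○○○●○●○○
○○○●●●○○
○○○●●○○○
○○○○○○○○
○○○○○○○○
12) ○○○○○○○○
○○○●>○○○
○○○●○●○○
○○○●●●○○
○○○●●○○○
○○○○○○○○
○○○○○○○○
13) ○○○○○○○○
○○○●●○○○
○○○●v●○○
○○○●●●○○
○○○●●○○○
○○○○○○○○
○○○○○○○○
14) ○○○○○○○○
○○○●●○○○
○○○<●●○○
○○○●●●○○
○○○●●○○○
○○○○○○○○
○○○○○○○○
15) ○○○○○○○○
○○○●●○○○
○○○○●●○○
○○○v●●○○
○○○●●○○○
○○○○○○○○
○○○○○○○○
16) ○○○○○○○○
○○○●●○○○
○○○○●●○○
○○○○>●○○
○○○●●○○○
○○○○○○○○
○○○○○○○○
17) ○○○○○○○○
○○○●●○○○
○○○○^●○○
○○○○○●○○
○○○●●○○○
○○○○○○○○
○○○○○○○○
18) ○○○○○○○○
○○○●●○○○
○○○<○●○○
○○○○○●○○
○○○●●○○○
○○○○○○○○
○○○○○○○○
19) ○○○○○○○○
○○○^●○○○
○○○●○●○○
○○○○○●○○
○○○●●○○○
○○○○○○○○
○○○○○○○○
20) ○○○○○○○○
○○<○●○○○
○○○●○●○○
○○○○○●○○
○○○●●○○○
○○○○○○○○
○○○○○○○○
21) ○○^○○○○○
○○●○●○○○
○○○●○●○○
○○○○○●○○
○○○●●○○○
○○○○○○○○
○○○○○○○○
22) ○○●>○○○○
○○●○●○○○
○○○●○●○○
○○○○○●○○
○○○●●○○○
○○○○○○○○
○○○○○○○○
23) ○○●●○○○○
○○●v●○○○
○○○●○●○○
○○○○○●○○
○○○●●○○○
○○○○○○○○
○○○○○○○○
24) ○○●●○○○○
○○<●●○○○
○○○●○●○○
○○○○○●○○
○○○●●○○○
○○○○○○○○
○○○○○○○○
25) ○○●●○○○○
○○○●●○○○
○○v●○●○○
○○○○○●○○
○○○●●○○○
○○○○○○○○
○○○○○○○○
26) ○○●●○○○○
○○○●●○○○
○<●●○●○○
○○○○○●○○
○○○●●○○○
○○○○○○○○
○○○○○○○○
27) ○○●●○○○○
○^○●●○○○
○●●●○●○○
○○○○○●○○
○○○●●○○○
○○○○○○○○
○○○○○○○○
28) ○○●●○○○○
○●>●●○○○
○●●●○●○○
○○○○○●○○
○○○●●○○○
○○○○○○○○
○○○○○○○○
29) ○○●●○○○○
○●●●●○○○
○●v●○●○○
○○○○○●○○
○○○●●○○○
○○○○○○○○
○○○○○○○○
30) ○○●●○○○○
○●●●●○○○
○●○>○●○○
○○○○○●○○
○○○●●○○○
○○○○○○○○
○○○○○○○○
31) ○○●●○○○○
○●●^●○○○
○●○○○●○○
○○○○○●○○
○○○●●○○○
○○○○○○○○
○○○○○○○○
32) ○○●●○○○○
○●<○●○○○
○●○○○●○○
○○○○○●○○
○○○●●○○○
○○○○○○○○
○○○○○○○○
33) ○○●●○○○○
○●○○●○○○
○●v○○●○○
○○○○○●○○
○○○●●○○○
○○○○○○○○
○○○○○○○○
34) ○○●●○○○○
○●○○●○○○
○<●○○●○○
○○○○○●○○
○○○●●○○○
○○○○○○○○
○○○○○○○○
35) ○○●●○○○○
○●○○●○○○
○○●○○●○○
○v○○○●○○
○○○●●○○○
○○○○○○○○
○○○○○○○○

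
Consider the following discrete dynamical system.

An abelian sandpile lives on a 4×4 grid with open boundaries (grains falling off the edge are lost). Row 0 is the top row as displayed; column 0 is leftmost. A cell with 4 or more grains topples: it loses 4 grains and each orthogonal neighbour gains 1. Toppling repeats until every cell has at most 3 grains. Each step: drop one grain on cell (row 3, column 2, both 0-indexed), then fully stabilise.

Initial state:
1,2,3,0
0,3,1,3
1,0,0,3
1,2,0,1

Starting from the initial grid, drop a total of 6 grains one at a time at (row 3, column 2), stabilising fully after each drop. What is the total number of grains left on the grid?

[0] 1,2,3,0
0,3,1,3
1,0,0,3
1,2,0,1
[1] 1,2,3,0
0,3,1,3
1,0,0,3
1,2,1,1
[2] 1,2,3,0
0,3,1,3
1,0,0,3
1,2,2,1
[3] 1,2,3,0
0,3,1,3
1,0,0,3
1,2,3,1
[4] 1,2,3,0
0,3,1,3
1,0,1,3
1,3,0,2
[5] 1,2,3,0
0,3,1,3
1,0,1,3
1,3,1,2
[6] 1,2,3,0
0,3,1,3
1,0,1,3
1,3,2,2

26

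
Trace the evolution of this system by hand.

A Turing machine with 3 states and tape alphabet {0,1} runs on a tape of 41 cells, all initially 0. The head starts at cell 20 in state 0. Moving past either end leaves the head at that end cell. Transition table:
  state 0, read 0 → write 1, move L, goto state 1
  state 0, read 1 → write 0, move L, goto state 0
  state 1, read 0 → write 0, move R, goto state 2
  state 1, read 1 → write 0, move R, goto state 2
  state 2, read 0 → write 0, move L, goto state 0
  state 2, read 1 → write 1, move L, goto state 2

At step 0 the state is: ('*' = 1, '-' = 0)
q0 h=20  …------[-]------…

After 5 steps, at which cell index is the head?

17

0) q0 h=20  …------[-]------…
1) q1 h=19  …------[-]*-----…
2) q2 h=20  …------[*]------…
3) q2 h=19  …------[-]*-----…
4) q0 h=18  …------[-]-*----…
5) q1 h=17  …------[-]*-*---…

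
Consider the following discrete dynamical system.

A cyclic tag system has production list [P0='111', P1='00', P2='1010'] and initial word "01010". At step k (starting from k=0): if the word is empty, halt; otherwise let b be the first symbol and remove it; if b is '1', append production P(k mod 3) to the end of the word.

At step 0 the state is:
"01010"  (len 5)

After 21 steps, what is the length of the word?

20

gen 0: "01010"  (len 5)
gen 1: "1010"  (len 4)
gen 2: "01000"  (len 5)
gen 3: "1000"  (len 4)
gen 4: "000111"  (len 6)
gen 5: "00111"  (len 5)
gen 6: "0111"  (len 4)
gen 7: "111"  (len 3)
gen 8: "1100"  (len 4)
gen 9: "1001010"  (len 7)
gen 10: "001010111"  (len 9)
gen 11: "01010111"  (len 8)
gen 12: "1010111"  (len 7)
gen 13: "010111111"  (len 9)
gen 14: "10111111"  (len 8)
gen 15: "01111111010"  (len 11)
gen 16: "1111111010"  (len 10)
gen 17: "11111101000"  (len 11)
gen 18: "11111010001010"  (len 14)
gen 19: "1111010001010111"  (len 16)
gen 20: "11101000101011100"  (len 17)
gen 21: "11010001010111001010"  (len 20)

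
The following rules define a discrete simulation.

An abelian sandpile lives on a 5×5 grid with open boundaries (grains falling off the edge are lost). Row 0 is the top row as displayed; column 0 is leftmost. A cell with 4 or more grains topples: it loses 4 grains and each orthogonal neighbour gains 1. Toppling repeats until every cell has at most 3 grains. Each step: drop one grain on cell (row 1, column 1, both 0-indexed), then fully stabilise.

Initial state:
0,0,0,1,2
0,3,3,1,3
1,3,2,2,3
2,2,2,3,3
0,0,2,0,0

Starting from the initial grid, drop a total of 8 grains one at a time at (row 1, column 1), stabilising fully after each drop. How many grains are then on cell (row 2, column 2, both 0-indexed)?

0

step 0: 0,0,0,1,2
0,3,3,1,3
1,3,2,2,3
2,2,2,3,3
0,0,2,0,0
step 1: 0,1,1,1,2
1,2,1,2,3
2,1,0,3,3
2,3,3,3,3
0,0,2,0,0
step 2: 0,1,1,1,2
1,3,1,2,3
2,1,0,3,3
2,3,3,3,3
0,0,2,0,0
step 3: 0,2,1,1,2
2,0,2,2,3
2,2,0,3,3
2,3,3,3,3
0,0,2,0,0
step 4: 0,2,1,1,2
2,1,2,2,3
2,2,0,3,3
2,3,3,3,3
0,0,2,0,0
step 5: 0,2,1,1,2
2,2,2,2,3
2,2,0,3,3
2,3,3,3,3
0,0,2,0,0
step 6: 0,2,1,1,2
2,3,2,2,3
2,2,0,3,3
2,3,3,3,3
0,0,2,0,0
step 7: 0,3,1,1,2
3,0,3,2,3
2,3,0,3,3
2,3,3,3,3
0,0,2,0,0
step 8: 0,3,1,1,2
3,1,3,2,3
2,3,0,3,3
2,3,3,3,3
0,0,2,0,0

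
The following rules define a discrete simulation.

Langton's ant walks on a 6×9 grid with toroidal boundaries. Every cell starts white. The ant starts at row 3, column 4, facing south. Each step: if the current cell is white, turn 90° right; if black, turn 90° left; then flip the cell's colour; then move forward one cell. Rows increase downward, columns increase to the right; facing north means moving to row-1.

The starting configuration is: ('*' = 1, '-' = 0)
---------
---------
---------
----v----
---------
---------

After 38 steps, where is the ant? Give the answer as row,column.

t=0: ---------
---------
---------
----v----
---------
---------
t=1: ---------
---------
---------
---<*----
---------
---------
t=2: ---------
---------
---^-----
---**----
---------
---------
t=3: ---------
---------
---*>----
---**----
---------
---------
t=4: ---------
---------
---**----
---*v----
---------
---------
t=5: ---------
---------
---**----
---*->---
---------
---------
t=6: ---------
---------
---**----
---*-*---
-----v---
---------
t=7: ---------
---------
---**----
---*-*---
----<*---
---------
t=8: ---------
---------
---**----
---*^*---
----**---
---------
t=9: ---------
---------
---**----
---**>---
----**---
---------
t=10: ---------
---------
---**^---
---**----
----**---
---------
t=11: ---------
---------
---***>--
---**----
----**---
---------
t=12: ---------
---------
---****--
---**-v--
----**---
---------
t=13: ---------
---------
---****--
---**<*--
----**---
---------
t=14: ---------
---------
---**^*--
---****--
----**---
---------
t=15: ---------
---------
---*<-*--
---****--
----**---
---------
t=16: ---------
---------
---*--*--
---*v**--
----**---
---------
t=17: ---------
---------
---*--*--
---*->*--
----**---
---------
t=18: ---------
---------
---*-^*--
---*--*--
----**---
---------
t=19: ---------
---------
---*-*>--
---*--*--
----**---
---------
t=20: ---------
------^--
---*-*---
---*--*--
----**---
---------
t=21: ---------
------*>-
---*-*---
---*--*--
----**---
---------
t=22: ---------
------**-
---*-*-v-
---*--*--
----**---
---------
t=23: ---------
------**-
---*-*<*-
---*--*--
----**---
---------
t=24: ---------
------^*-
---*-***-
---*--*--
----**---
---------
t=25: ---------
-----<-*-
---*-***-
---*--*--
----**---
---------
t=26: -----^---
-----*-*-
---*-***-
---*--*--
----**---
---------
t=27: -----*>--
-----*-*-
---*-***-
---*--*--
----**---
---------
t=28: -----**--
-----*v*-
---*-***-
---*--*--
----**---
---------
t=29: -----**--
-----<**-
---*-***-
---*--*--
----**---
---------
t=30: -----**--
------**-
---*-v**-
---*--*--
----**---
---------
t=31: -----**--
------**-
---*-->*-
---*--*--
----**---
---------
t=32: -----**--
------^*-
---*---*-
---*--*--
----**---
---------
t=33: -----**--
-----<-*-
---*---*-
---*--*--
----**---
---------
t=34: -----^*--
-----*-*-
---*---*-
---*--*--
----**---
---------
t=35: ----<-*--
-----*-*-
---*---*-
---*--*--
----**---
---------
t=36: ----*-*--
-----*-*-
---*---*-
---*--*--
----**---
----^----
t=37: ----*-*--
-----*-*-
---*---*-
---*--*--
----**---
----*>---
t=38: ----*v*--
-----*-*-
---*---*-
---*--*--
----**---
----**---

0,5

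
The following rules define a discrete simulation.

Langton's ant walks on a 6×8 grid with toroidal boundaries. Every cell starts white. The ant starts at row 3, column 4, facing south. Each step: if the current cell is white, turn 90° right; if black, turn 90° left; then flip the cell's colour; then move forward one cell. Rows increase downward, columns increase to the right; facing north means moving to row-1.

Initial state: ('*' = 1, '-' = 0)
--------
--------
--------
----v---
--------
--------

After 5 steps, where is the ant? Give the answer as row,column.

3,5

step 0: --------
--------
--------
----v---
--------
--------
step 1: --------
--------
--------
---<*---
--------
--------
step 2: --------
--------
---^----
---**---
--------
--------
step 3: --------
--------
---*>---
---**---
--------
--------
step 4: --------
--------
---**---
---*v---
--------
--------
step 5: --------
--------
---**---
---*->--
--------
--------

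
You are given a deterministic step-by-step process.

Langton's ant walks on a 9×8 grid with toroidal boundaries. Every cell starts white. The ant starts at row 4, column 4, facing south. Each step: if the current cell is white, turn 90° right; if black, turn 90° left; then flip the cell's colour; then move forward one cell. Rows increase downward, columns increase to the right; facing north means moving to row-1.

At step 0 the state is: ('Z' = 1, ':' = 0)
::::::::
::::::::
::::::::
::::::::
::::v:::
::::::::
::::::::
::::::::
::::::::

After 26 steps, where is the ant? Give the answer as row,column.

1,5

gen 0: ::::::::
::::::::
::::::::
::::::::
::::v:::
::::::::
::::::::
::::::::
::::::::
gen 1: ::::::::
::::::::
::::::::
::::::::
:::<Z:::
::::::::
::::::::
::::::::
::::::::
gen 2: ::::::::
::::::::
::::::::
:::^::::
:::ZZ:::
::::::::
::::::::
::::::::
::::::::
gen 3: ::::::::
::::::::
::::::::
:::Z>:::
:::ZZ:::
::::::::
::::::::
::::::::
::::::::
gen 4: ::::::::
::::::::
::::::::
:::ZZ:::
:::Zv:::
::::::::
::::::::
::::::::
::::::::
gen 5: ::::::::
::::::::
::::::::
:::ZZ:::
:::Z:>::
::::::::
::::::::
::::::::
::::::::
gen 6: ::::::::
::::::::
::::::::
:::ZZ:::
:::Z:Z::
:::::v::
::::::::
::::::::
::::::::
gen 7: ::::::::
::::::::
::::::::
:::ZZ:::
:::Z:Z::
::::<Z::
::::::::
::::::::
::::::::
gen 8: ::::::::
::::::::
::::::::
:::ZZ:::
:::Z^Z::
::::ZZ::
::::::::
::::::::
::::::::
gen 9: ::::::::
::::::::
::::::::
:::ZZ:::
:::ZZ>::
::::ZZ::
::::::::
::::::::
::::::::
gen 10: ::::::::
::::::::
::::::::
:::ZZ^::
:::ZZ:::
::::ZZ::
::::::::
::::::::
::::::::
gen 11: ::::::::
::::::::
::::::::
:::ZZZ>:
:::ZZ:::
::::ZZ::
::::::::
::::::::
::::::::
gen 12: ::::::::
::::::::
::::::::
:::ZZZZ:
:::ZZ:v:
::::ZZ::
::::::::
::::::::
::::::::
gen 13: ::::::::
::::::::
::::::::
:::ZZZZ:
:::ZZ<Z:
::::ZZ::
::::::::
::::::::
::::::::
gen 14: ::::::::
::::::::
::::::::
:::ZZ^Z:
:::ZZZZ:
::::ZZ::
::::::::
::::::::
::::::::
gen 15: ::::::::
::::::::
::::::::
:::Z<:Z:
:::ZZZZ:
::::ZZ::
::::::::
::::::::
::::::::
gen 16: ::::::::
::::::::
::::::::
:::Z::Z:
:::ZvZZ:
::::ZZ::
::::::::
::::::::
::::::::
gen 17: ::::::::
::::::::
::::::::
:::Z::Z:
:::Z:>Z:
::::ZZ::
::::::::
::::::::
::::::::
gen 18: ::::::::
::::::::
::::::::
:::Z:^Z:
:::Z::Z:
::::ZZ::
::::::::
::::::::
::::::::
gen 19: ::::::::
::::::::
::::::::
:::Z:Z>:
:::Z::Z:
::::ZZ::
::::::::
::::::::
::::::::
gen 20: ::::::::
::::::::
::::::^:
:::Z:Z::
:::Z::Z:
::::ZZ::
::::::::
::::::::
::::::::
gen 21: ::::::::
::::::::
::::::Z>
:::Z:Z::
:::Z::Z:
::::ZZ::
::::::::
::::::::
::::::::
gen 22: ::::::::
::::::::
::::::ZZ
:::Z:Z:v
:::Z::Z:
::::ZZ::
::::::::
::::::::
::::::::
gen 23: ::::::::
::::::::
::::::ZZ
:::Z:Z<Z
:::Z::Z:
::::ZZ::
::::::::
::::::::
::::::::
gen 24: ::::::::
::::::::
::::::^Z
:::Z:ZZZ
:::Z::Z:
::::ZZ::
::::::::
::::::::
::::::::
gen 25: ::::::::
::::::::
:::::<:Z
:::Z:ZZZ
:::Z::Z:
::::ZZ::
::::::::
::::::::
::::::::
gen 26: ::::::::
:::::^::
:::::Z:Z
:::Z:ZZZ
:::Z::Z:
::::ZZ::
::::::::
::::::::
::::::::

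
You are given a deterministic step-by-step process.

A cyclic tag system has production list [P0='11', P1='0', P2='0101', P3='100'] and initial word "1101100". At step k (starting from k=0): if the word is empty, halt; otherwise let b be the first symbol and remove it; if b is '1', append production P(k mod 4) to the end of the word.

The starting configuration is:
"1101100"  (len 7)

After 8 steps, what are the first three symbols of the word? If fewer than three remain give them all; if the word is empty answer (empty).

[0] "1101100"  (len 7)
[1] "10110011"  (len 8)
[2] "01100110"  (len 8)
[3] "1100110"  (len 7)
[4] "100110100"  (len 9)
[5] "0011010011"  (len 10)
[6] "011010011"  (len 9)
[7] "11010011"  (len 8)
[8] "1010011100"  (len 10)

101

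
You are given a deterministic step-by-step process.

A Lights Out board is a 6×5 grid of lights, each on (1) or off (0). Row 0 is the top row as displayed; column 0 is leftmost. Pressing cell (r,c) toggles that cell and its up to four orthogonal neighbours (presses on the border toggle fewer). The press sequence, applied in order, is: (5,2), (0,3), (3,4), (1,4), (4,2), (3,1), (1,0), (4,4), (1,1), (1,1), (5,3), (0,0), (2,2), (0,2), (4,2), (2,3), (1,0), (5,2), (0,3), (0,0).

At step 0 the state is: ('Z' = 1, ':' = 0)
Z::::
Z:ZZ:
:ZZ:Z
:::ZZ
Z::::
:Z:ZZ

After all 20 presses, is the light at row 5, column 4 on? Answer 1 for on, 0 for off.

[0] Z::::
Z:ZZ:
:ZZ:Z
:::ZZ
Z::::
:Z:ZZ
[1] Z::::
Z:ZZ:
:ZZ:Z
:::ZZ
Z:Z::
::Z:Z
[2] Z:ZZZ
Z:Z::
:ZZ:Z
:::ZZ
Z:Z::
::Z:Z
[3] Z:ZZZ
Z:Z::
:ZZ::
:::::
Z:Z:Z
::Z:Z
[4] Z:ZZ:
Z:ZZZ
:ZZ:Z
:::::
Z:Z:Z
::Z:Z
[5] Z:ZZ:
Z:ZZZ
:ZZ:Z
::Z::
ZZ:ZZ
::::Z
[6] Z:ZZ:
Z:ZZZ
::Z:Z
ZZ:::
Z::ZZ
::::Z
[7] ::ZZ:
:ZZZZ
Z:Z:Z
ZZ:::
Z::ZZ
::::Z
[8] ::ZZ:
:ZZZZ
Z:Z:Z
ZZ::Z
Z::::
:::::
[9] :ZZZ:
Z::ZZ
ZZZ:Z
ZZ::Z
Z::::
:::::
[10] ::ZZ:
:ZZZZ
Z:Z:Z
ZZ::Z
Z::::
:::::
[11] ::ZZ:
:ZZZZ
Z:Z:Z
ZZ::Z
Z::Z:
::ZZZ
[12] ZZZZ:
ZZZZZ
Z:Z:Z
ZZ::Z
Z::Z:
::ZZZ
[13] ZZZZ:
ZZ:ZZ
ZZ:ZZ
ZZZ:Z
Z::Z:
::ZZZ
[14] Z::::
ZZZZZ
ZZ:ZZ
ZZZ:Z
Z::Z:
::ZZZ
[15] Z::::
ZZZZZ
ZZ:ZZ
ZZ::Z
ZZZ::
:::ZZ
[16] Z::::
ZZZ:Z
ZZZ::
ZZ:ZZ
ZZZ::
:::ZZ
[17] :::::
::Z:Z
:ZZ::
ZZ:ZZ
ZZZ::
:::ZZ
[18] :::::
::Z:Z
:ZZ::
ZZ:ZZ
ZZ:::
:ZZ:Z
[19] ::ZZZ
::ZZZ
:ZZ::
ZZ:ZZ
ZZ:::
:ZZ:Z
[20] ZZZZZ
Z:ZZZ
:ZZ::
ZZ:ZZ
ZZ:::
:ZZ:Z

1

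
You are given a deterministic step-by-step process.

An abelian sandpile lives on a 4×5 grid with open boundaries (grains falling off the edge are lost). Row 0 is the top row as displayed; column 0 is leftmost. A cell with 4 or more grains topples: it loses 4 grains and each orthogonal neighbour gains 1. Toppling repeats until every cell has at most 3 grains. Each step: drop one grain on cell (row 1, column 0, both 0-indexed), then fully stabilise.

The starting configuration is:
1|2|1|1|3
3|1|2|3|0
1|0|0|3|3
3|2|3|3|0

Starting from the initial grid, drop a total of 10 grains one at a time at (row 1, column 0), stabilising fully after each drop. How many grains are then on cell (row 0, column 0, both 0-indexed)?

2

k=0  1|2|1|1|3
3|1|2|3|0
1|0|0|3|3
3|2|3|3|0
k=1  2|2|1|1|3
0|2|2|3|0
2|0|0|3|3
3|2|3|3|0
k=2  2|2|1|1|3
1|2|2|3|0
2|0|0|3|3
3|2|3|3|0
k=3  2|2|1|1|3
2|2|2|3|0
2|0|0|3|3
3|2|3|3|0
k=4  2|2|1|1|3
3|2|2|3|0
2|0|0|3|3
3|2|3|3|0
k=5  3|2|1|1|3
0|3|2|3|0
3|0|0|3|3
3|2|3|3|0
k=6  3|2|1|1|3
1|3|2|3|0
3|0|0|3|3
3|2|3|3|0
k=7  3|2|1|1|3
2|3|2|3|0
3|0|0|3|3
3|2|3|3|0
k=8  3|2|1|1|3
3|3|2|3|0
3|0|0|3|3
3|2|3|3|0
k=9  1|0|2|1|3
3|1|3|3|0
1|2|0|3|3
0|3|3|3|0
k=10  2|0|2|1|3
0|2|3|3|0
2|2|0|3|3
0|3|3|3|0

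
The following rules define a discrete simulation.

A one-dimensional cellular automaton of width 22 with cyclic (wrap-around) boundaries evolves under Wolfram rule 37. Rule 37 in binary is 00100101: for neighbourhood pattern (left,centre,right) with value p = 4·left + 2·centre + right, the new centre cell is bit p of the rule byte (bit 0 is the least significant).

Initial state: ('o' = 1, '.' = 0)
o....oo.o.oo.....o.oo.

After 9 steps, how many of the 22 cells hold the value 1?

5

step 0: o....oo.o.oo.....o.oo.
step 1: o.oo...ooo...ooo.oo..o
step 2: .o...o.....o....o.....
step 3: .o.o.o.ooo.o.oo.o.oooo
step 4: ooooooo...ooo..ooo....
step 5: ........o..........oo.
step 6: ooooooo.o.oooooooo....
step 7: .......ooo.........oo.
step 8: oooooo.....ooooooo....
step 9: .......ooo.........oo.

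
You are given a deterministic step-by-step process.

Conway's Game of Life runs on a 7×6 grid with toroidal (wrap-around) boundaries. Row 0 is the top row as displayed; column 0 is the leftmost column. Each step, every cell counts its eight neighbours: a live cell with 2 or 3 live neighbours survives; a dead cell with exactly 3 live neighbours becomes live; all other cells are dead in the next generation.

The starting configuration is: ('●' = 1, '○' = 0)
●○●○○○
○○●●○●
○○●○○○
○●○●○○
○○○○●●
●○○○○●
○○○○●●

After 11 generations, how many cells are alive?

k=0  ●○●○○○
○○●●○●
○○●○○○
○●○●○○
○○○○●●
●○○○○●
○○○○●●
k=1  ●●●○○○
○○●●○○
○●○○●○
○○●●●○
○○○○●●
●○○○○○
○●○○●○
k=2  ●○○○○○
●○○●○○
○●○○●○
○○●○○○
○○○○●●
●○○○●○
○○●○○●
k=3  ●●○○○●
●●○○○●
○●●●○○
○○○●●●
○○○●●●
●○○●●○
●●○○○●
k=4  ○○●○●○
○○○○●●
○●○●○○
●○○○○●
●○●○○○
○●●●○○
○○●○○○
k=5  ○○○○●●
○○●○●●
○○○○○○
●○●○○●
●○●●○●
○○○●○○
○○○○○○
k=6  ○○○●●●
○○○●●●
●●○●●○
●○●●●●
●○●●○●
○○●●●○
○○○○●○
k=7  ○○○○○○
○○○○○○
○●○○○○
○○○○○○
●○○○○○
○●●○○○
○○●○○○
k=8  ○○○○○○
○○○○○○
○○○○○○
○○○○○○
○●○○○○
○●●○○○
○●●○○○
k=9  ○○○○○○
○○○○○○
○○○○○○
○○○○○○
○●●○○○
●○○○○○
○●●○○○
k=10  ○○○○○○
○○○○○○
○○○○○○
○○○○○○
○●○○○○
●○○○○○
○●○○○○
k=11  ○○○○○○
○○○○○○
○○○○○○
○○○○○○
○○○○○○
●●○○○○
○○○○○○

2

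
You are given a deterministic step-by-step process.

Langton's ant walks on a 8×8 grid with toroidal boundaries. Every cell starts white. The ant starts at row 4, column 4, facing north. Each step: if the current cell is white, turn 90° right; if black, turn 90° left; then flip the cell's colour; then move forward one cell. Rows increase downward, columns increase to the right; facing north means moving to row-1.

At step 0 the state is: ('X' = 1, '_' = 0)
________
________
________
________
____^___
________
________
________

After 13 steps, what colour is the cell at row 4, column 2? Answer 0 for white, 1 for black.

1

k=0  ________
________
________
________
____^___
________
________
________
k=1  ________
________
________
________
____X>__
________
________
________
k=2  ________
________
________
________
____XX__
_____v__
________
________
k=3  ________
________
________
________
____XX__
____<X__
________
________
k=4  ________
________
________
________
____^X__
____XX__
________
________
k=5  ________
________
________
________
___<_X__
____XX__
________
________
k=6  ________
________
________
___^____
___X_X__
____XX__
________
________
k=7  ________
________
________
___X>___
___X_X__
____XX__
________
________
k=8  ________
________
________
___XX___
___XvX__
____XX__
________
________
k=9  ________
________
________
___XX___
___<XX__
____XX__
________
________
k=10  ________
________
________
___XX___
____XX__
___vXX__
________
________
k=11  ________
________
________
___XX___
____XX__
__<XXX__
________
________
k=12  ________
________
________
___XX___
__^_XX__
__XXXX__
________
________
k=13  ________
________
________
___XX___
__X>XX__
__XXXX__
________
________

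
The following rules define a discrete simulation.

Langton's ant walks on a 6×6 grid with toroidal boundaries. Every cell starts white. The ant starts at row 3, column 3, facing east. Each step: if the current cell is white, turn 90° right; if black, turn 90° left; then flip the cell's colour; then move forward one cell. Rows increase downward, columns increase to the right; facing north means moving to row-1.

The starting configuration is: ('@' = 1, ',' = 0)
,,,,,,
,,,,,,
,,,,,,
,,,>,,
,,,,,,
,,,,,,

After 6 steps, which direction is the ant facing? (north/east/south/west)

east

[0] ,,,,,,
,,,,,,
,,,,,,
,,,>,,
,,,,,,
,,,,,,
[1] ,,,,,,
,,,,,,
,,,,,,
,,,@,,
,,,v,,
,,,,,,
[2] ,,,,,,
,,,,,,
,,,,,,
,,,@,,
,,<@,,
,,,,,,
[3] ,,,,,,
,,,,,,
,,,,,,
,,^@,,
,,@@,,
,,,,,,
[4] ,,,,,,
,,,,,,
,,,,,,
,,@>,,
,,@@,,
,,,,,,
[5] ,,,,,,
,,,,,,
,,,^,,
,,@,,,
,,@@,,
,,,,,,
[6] ,,,,,,
,,,,,,
,,,@>,
,,@,,,
,,@@,,
,,,,,,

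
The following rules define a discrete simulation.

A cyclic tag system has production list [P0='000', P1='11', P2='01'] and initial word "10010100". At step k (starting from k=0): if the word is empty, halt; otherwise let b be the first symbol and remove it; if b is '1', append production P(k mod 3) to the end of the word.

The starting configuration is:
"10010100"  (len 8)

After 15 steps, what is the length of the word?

1

0) "10010100"  (len 8)
1) "0010100000"  (len 10)
2) "010100000"  (len 9)
3) "10100000"  (len 8)
4) "0100000000"  (len 10)
5) "100000000"  (len 9)
6) "0000000001"  (len 10)
7) "000000001"  (len 9)
8) "00000001"  (len 8)
9) "0000001"  (len 7)
10) "000001"  (len 6)
11) "00001"  (len 5)
12) "0001"  (len 4)
13) "001"  (len 3)
14) "01"  (len 2)
15) "1"  (len 1)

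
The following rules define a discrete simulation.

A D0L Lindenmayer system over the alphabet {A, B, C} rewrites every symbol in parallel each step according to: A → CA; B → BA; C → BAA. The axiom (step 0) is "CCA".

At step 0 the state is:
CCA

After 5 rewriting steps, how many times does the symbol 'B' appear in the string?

t=0: CCA
t=1: BAABAACA
t=2: BACACABACACABAACA
t=3: BACABAACABAACABACABAACABAACABACACABAACA
t=4: BACABAACABACACABAACABACACABAACABACABAACABACACABAACABACACABAACABACABAACABAACABACACABAACA
t=5: BACABAACABACACABAACABACABAACABAACABACACABAACABACABAACABAAC…CABACABAACABACACABAACABACACABAACABACABAACABAACABACACABAACA  (len 196)

39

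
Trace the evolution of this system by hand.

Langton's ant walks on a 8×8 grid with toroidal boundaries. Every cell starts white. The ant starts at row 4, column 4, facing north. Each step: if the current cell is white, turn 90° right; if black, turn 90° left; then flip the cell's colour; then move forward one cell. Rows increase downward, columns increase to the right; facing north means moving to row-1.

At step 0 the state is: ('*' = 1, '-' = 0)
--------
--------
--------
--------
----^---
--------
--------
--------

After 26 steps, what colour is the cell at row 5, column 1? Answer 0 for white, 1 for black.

gen 0: --------
--------
--------
--------
----^---
--------
--------
--------
gen 1: --------
--------
--------
--------
----*>--
--------
--------
--------
gen 2: --------
--------
--------
--------
----**--
-----v--
--------
--------
gen 3: --------
--------
--------
--------
----**--
----<*--
--------
--------
gen 4: --------
--------
--------
--------
----^*--
----**--
--------
--------
gen 5: --------
--------
--------
--------
---<-*--
----**--
--------
--------
gen 6: --------
--------
--------
---^----
---*-*--
----**--
--------
--------
gen 7: --------
--------
--------
---*>---
---*-*--
----**--
--------
--------
gen 8: --------
--------
--------
---**---
---*v*--
----**--
--------
--------
gen 9: --------
--------
--------
---**---
---<**--
----**--
--------
--------
gen 10: --------
--------
--------
---**---
----**--
---v**--
--------
--------
gen 11: --------
--------
--------
---**---
----**--
--<***--
--------
--------
gen 12: --------
--------
--------
---**---
--^-**--
--****--
--------
--------
gen 13: --------
--------
--------
---**---
--*>**--
--****--
--------
--------
gen 14: --------
--------
--------
---**---
--****--
--*v**--
--------
--------
gen 15: --------
--------
--------
---**---
--****--
--*->*--
--------
--------
gen 16: --------
--------
--------
---**---
--**^*--
--*--*--
--------
--------
gen 17: --------
--------
--------
---**---
--*<-*--
--*--*--
--------
--------
gen 18: --------
--------
--------
---**---
--*--*--
--*v-*--
--------
--------
gen 19: --------
--------
--------
---**---
--*--*--
--<*-*--
--------
--------
gen 20: --------
--------
--------
---**---
--*--*--
---*-*--
--v-----
--------
gen 21: --------
--------
--------
---**---
--*--*--
---*-*--
-<*-----
--------
gen 22: --------
--------
--------
---**---
--*--*--
-^-*-*--
-**-----
--------
gen 23: --------
--------
--------
---**---
--*--*--
-*>*-*--
-**-----
--------
gen 24: --------
--------
--------
---**---
--*--*--
-***-*--
-*v-----
--------
gen 25: --------
--------
--------
---**---
--*--*--
-***-*--
-*->----
--------
gen 26: --------
--------
--------
---**---
--*--*--
-***-*--
-*-*----
---v----

1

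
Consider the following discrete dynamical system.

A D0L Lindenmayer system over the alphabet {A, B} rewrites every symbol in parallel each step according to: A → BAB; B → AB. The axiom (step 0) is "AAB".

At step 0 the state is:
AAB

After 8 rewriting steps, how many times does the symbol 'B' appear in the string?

2209

0) AAB
1) BABBABAB
2) ABBABABABBABABBABAB
3) BABABABBABABBABABBABABABBABABBABABABBABABBABAB
4) ABBABABBABABBABABABBABABBABABABBABABBABABABBABABBABABBABABABBABABBABABABBABABBABABBABABABBABABBABABABBABABBABAB
5) BABABABBABABBABABABBABABBABABABBABABBABABBABABABBABABBABAB…BABABABBABABBABABABBABABBABABBABABABBABABBABABABBABABBABAB  (len 268)
6) ABBABABBABABBABABABBABABBABABABBABABBABABBABABABBABABBABAB…BABABABBABABBABABABBABABBABABBABABABBABABBABABABBABABBABAB  (len 647)
7) BABABABBABABBABABABBABABBABABABBABABBABABBABABABBABABBABAB…BABABABBABABBABABABBABABBABABBABABABBABABBABABABBABABBABAB  (len 1562)
8) ABBABABBABABBABABABBABABBABABABBABABBABABBABABABBABABBABAB…BABABABBABABBABABABBABABBABABBABABABBABABBABABABBABABBABAB  (len 3771)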